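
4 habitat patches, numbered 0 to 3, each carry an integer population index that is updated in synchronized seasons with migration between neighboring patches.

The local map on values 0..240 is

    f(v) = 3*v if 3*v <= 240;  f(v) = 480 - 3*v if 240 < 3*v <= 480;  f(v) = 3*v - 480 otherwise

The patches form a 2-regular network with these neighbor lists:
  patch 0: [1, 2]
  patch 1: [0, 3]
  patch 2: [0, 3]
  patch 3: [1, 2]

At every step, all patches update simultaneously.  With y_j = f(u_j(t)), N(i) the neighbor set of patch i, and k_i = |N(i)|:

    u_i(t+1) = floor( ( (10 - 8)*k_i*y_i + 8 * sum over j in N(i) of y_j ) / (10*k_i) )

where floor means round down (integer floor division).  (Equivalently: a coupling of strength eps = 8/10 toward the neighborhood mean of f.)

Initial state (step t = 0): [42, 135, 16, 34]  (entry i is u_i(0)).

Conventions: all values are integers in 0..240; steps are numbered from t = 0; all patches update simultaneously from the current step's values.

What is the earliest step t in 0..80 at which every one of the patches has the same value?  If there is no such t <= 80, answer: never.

Simulating step by step:
t=0: [42, 135, 16, 34]  (not all equal)
t=1: [74, 106, 100, 69]  (not all equal)
t=2: [181, 204, 207, 178]  (not all equal)
t=3: [121, 73, 75, 120]  (not all equal)
t=4: [201, 138, 139, 201]  (not all equal)
t=5: [76, 111, 111, 76]  (not all equal)
t=6: [163, 211, 211, 163]  (not all equal)
t=7: [124, 37, 37, 124]  (not all equal)
t=8: [110, 108, 108, 110]  (not all equal)
t=9: [154, 151, 151, 154]  (not all equal)
t=10: [25, 19, 19, 25]  (not all equal)
t=11: [60, 71, 71, 60]  (not all equal)
t=12: [206, 186, 186, 206]  (not all equal)
t=13: [90, 126, 126, 90]  (not all equal)
t=14: [123, 188, 188, 123]  (not all equal)
t=15: [89, 105, 105, 89]  (not all equal)
t=16: [174, 203, 203, 174]  (not all equal)
t=17: [111, 59, 59, 111]  (not all equal)
t=18: [171, 153, 153, 171]  (not all equal)
t=19: [23, 30, 30, 23]  (not all equal)
t=20: [85, 73, 73, 85]  (not all equal)
t=21: [220, 223, 223, 220]  (not all equal)
t=22: [187, 181, 181, 187]  (not all equal)
t=23: [66, 77, 77, 66]  (not all equal)
t=24: [224, 204, 204, 224]  (not all equal)
t=25: [144, 180, 180, 144]  (not all equal)
t=26: [57, 50, 50, 57]  (not all equal)
t=27: [154, 166, 166, 154]  (not all equal)
t=28: [18, 18, 18, 18]  (all equal)

Answer: 28
Key observation: Synchronization is absorbing here: once all patches are equal they stay equal, and step 28 is the first all-equal step.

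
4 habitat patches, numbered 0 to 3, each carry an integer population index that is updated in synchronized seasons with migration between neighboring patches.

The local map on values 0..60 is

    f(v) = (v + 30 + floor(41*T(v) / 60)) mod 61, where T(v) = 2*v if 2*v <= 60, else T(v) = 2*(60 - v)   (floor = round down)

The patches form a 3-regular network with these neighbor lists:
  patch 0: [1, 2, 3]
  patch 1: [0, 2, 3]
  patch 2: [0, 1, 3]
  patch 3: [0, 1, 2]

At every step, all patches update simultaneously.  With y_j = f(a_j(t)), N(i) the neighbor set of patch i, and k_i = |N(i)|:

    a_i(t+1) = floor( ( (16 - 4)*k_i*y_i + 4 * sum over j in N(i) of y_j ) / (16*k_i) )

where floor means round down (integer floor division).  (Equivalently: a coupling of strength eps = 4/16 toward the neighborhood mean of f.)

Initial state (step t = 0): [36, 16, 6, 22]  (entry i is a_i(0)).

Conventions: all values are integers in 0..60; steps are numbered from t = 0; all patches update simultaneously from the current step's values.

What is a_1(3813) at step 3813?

Simulating step by step:
t=0: [36, 16, 6, 22]
t=1: [33, 13, 38, 23]
t=2: [38, 53, 37, 28]
t=3: [36, 32, 36, 35]
t=4: [37, 38, 37, 37]
t=5: [37, 37, 37, 37]
t=6: [37, 37, 37, 37]

Answer: a_1(3813) = 37
Key observation: The state at step 5, [37, 37, 37, 37], reappears at step 6: the system is in a cycle of period 1 from step 5 on.  Therefore the state at step 3813 equals the state at step 5 + ((3813 - 5) mod 1) = 5, which is [37, 37, 37, 37].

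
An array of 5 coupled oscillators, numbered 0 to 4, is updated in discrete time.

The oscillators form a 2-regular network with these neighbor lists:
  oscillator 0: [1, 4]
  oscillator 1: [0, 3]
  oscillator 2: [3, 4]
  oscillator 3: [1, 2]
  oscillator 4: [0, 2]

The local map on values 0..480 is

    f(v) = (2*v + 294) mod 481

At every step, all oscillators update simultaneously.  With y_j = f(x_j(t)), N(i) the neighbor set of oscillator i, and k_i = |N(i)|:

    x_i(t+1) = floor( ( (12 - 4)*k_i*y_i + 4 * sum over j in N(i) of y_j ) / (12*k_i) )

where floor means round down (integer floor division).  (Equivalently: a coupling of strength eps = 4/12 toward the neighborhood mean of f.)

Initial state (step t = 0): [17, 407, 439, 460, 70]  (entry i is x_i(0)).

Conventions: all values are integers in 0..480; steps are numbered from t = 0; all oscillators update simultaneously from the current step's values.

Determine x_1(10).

Answer: x_1(10) = 173

Derivation:
t=0: [17, 407, 439, 460, 70]
t=1: [315, 194, 254, 227, 379]
t=2: [343, 252, 273, 265, 187]
t=3: [96, 271, 327, 341, 187]
t=4: [93, 239, 344, 146, 203]
t=5: [405, 291, 67, 121, 229]
t=6: [205, 296, 339, 173, 275]
t=7: [276, 333, 93, 175, 280]
t=8: [385, 407, 409, 268, 389]
t=9: [110, 172, 176, 282, 115]
t=10: [55, 173, 180, 305, 61]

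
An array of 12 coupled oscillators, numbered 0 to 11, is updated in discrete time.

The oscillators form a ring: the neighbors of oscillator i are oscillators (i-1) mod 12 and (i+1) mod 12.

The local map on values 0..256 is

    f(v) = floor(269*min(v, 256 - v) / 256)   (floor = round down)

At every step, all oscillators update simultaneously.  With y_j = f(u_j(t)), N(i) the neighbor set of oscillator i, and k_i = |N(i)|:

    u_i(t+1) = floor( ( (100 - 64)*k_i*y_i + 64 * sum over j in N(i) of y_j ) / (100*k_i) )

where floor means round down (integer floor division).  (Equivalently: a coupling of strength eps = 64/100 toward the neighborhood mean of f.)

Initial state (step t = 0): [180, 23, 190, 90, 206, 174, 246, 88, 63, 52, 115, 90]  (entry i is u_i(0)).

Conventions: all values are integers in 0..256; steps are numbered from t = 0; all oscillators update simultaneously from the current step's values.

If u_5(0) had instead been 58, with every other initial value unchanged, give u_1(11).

Answer: u_1(11) = 101
Key observation: This trace re-runs the system from the modified initial state.

Derivation:
t=0: [180, 23, 190, 90, 206, 58, 246, 88, 63, 52, 115, 90]
t=1: [66, 56, 62, 72, 68, 41, 52, 57, 70, 78, 90, 97]
t=2: [75, 63, 65, 70, 63, 55, 52, 61, 71, 82, 92, 88]
t=3: [78, 70, 68, 69, 65, 58, 58, 64, 74, 85, 91, 88]
t=4: [81, 74, 71, 70, 66, 62, 62, 67, 77, 87, 92, 89]
t=5: [85, 78, 74, 72, 69, 66, 66, 71, 80, 89, 93, 91]
t=6: [88, 82, 77, 74, 72, 69, 70, 75, 83, 91, 95, 93]
t=7: [91, 86, 80, 77, 74, 73, 74, 79, 86, 93, 97, 96]
t=8: [95, 89, 84, 80, 77, 76, 78, 83, 90, 96, 99, 98]
t=9: [98, 93, 88, 84, 80, 79, 82, 87, 93, 99, 102, 101]
t=10: [101, 97, 92, 88, 84, 84, 86, 91, 97, 102, 105, 105]
t=11: [105, 101, 96, 92, 89, 88, 90, 95, 101, 106, 109, 108]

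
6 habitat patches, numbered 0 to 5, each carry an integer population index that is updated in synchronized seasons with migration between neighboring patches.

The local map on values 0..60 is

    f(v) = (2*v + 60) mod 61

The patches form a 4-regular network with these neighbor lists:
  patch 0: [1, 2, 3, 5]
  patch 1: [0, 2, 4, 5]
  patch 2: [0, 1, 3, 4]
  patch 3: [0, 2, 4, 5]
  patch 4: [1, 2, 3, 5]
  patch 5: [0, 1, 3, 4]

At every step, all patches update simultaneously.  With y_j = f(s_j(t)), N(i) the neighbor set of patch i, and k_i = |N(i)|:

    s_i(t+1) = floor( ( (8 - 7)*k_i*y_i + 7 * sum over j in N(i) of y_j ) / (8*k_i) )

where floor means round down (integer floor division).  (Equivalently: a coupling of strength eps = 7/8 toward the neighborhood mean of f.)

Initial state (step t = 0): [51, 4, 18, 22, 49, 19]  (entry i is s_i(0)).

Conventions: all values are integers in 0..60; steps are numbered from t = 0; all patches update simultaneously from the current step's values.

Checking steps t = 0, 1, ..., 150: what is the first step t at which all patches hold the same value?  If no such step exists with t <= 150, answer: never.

Answer: 8
Key observation: Synchronization is absorbing here: once all patches are equal they stay equal, and step 8 is the first all-equal step.

Derivation:
t=0: [51, 4, 18, 22, 49, 19]  (not all equal)
t=1: [31, 33, 31, 37, 31, 32]  (not all equal)
t=2: [3, 0, 3, 1, 3, 3]  (not all equal)
t=3: [16, 11, 16, 4, 16, 16]  (not all equal)
t=4: [23, 29, 23, 28, 23, 23]  (not all equal)
t=5: [49, 46, 49, 46, 49, 49]  (not all equal)
t=6: [33, 35, 33, 35, 33, 33]  (not all equal)
t=7: [5, 4, 5, 4, 5, 5]  (not all equal)
t=8: [8, 8, 8, 8, 8, 8]  (all equal)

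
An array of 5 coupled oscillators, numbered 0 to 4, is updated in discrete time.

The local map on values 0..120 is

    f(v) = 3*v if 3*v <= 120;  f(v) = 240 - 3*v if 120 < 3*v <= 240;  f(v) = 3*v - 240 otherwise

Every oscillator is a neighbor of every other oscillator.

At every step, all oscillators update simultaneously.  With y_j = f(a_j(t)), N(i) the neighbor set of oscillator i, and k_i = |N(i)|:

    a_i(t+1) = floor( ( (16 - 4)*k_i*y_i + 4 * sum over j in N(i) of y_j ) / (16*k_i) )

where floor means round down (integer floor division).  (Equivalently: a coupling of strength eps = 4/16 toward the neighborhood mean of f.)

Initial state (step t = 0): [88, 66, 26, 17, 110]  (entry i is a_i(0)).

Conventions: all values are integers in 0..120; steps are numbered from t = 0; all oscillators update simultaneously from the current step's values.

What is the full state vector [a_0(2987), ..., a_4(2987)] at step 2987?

Answer: [87, 87, 87, 87, 87]
Key observation: The state at step 35, [87, 87, 87, 87, 87], reappears at step 39: the system is in a cycle of period 4 from step 35 on.  Therefore the state at step 2987 equals the state at step 35 + ((2987 - 35) mod 4) = 35, which is [87, 87, 87, 87, 87].

Derivation:
t=0: [88, 66, 26, 17, 110]
t=1: [34, 46, 71, 52, 79]
t=2: [90, 90, 38, 77, 21]
t=3: [36, 36, 93, 21, 58]
t=4: [98, 98, 50, 67, 69]
t=5: [54, 54, 78, 43, 39]
t=6: [78, 78, 28, 100, 104]
t=7: [18, 18, 72, 55, 63]
t=8: [53, 53, 32, 67, 51]
t=9: [79, 79, 90, 50, 83]
t=10: [10, 10, 29, 70, 14]
t=11: [34, 34, 73, 34, 42]
t=12: [97, 97, 42, 97, 105]
t=13: [56, 56, 99, 56, 72]
t=14: [68, 68, 57, 68, 35]
t=15: [42, 42, 65, 42, 89]
t=16: [104, 104, 56, 104, 44]
t=17: [74, 74, 74, 74, 99]
t=18: [20, 20, 20, 20, 47]
t=19: [62, 62, 62, 62, 89]
t=20: [52, 52, 52, 52, 33]
t=21: [84, 84, 84, 84, 95]
t=22: [14, 14, 14, 14, 36]
t=23: [46, 46, 46, 46, 91]
t=24: [97, 97, 97, 97, 50]
t=25: [53, 53, 53, 53, 80]
t=26: [75, 75, 75, 75, 20]
t=27: [17, 17, 17, 17, 48]
t=28: [53, 53, 53, 53, 84]
t=29: [76, 76, 76, 76, 29]
t=30: [16, 16, 16, 16, 68]
t=31: [47, 47, 47, 47, 39]
t=32: [100, 100, 100, 100, 112]
t=33: [62, 62, 62, 62, 87]
t=34: [51, 51, 51, 51, 29]
t=35: [87, 87, 87, 87, 87]
t=36: [21, 21, 21, 21, 21]
t=37: [63, 63, 63, 63, 63]
t=38: [51, 51, 51, 51, 51]
t=39: [87, 87, 87, 87, 87]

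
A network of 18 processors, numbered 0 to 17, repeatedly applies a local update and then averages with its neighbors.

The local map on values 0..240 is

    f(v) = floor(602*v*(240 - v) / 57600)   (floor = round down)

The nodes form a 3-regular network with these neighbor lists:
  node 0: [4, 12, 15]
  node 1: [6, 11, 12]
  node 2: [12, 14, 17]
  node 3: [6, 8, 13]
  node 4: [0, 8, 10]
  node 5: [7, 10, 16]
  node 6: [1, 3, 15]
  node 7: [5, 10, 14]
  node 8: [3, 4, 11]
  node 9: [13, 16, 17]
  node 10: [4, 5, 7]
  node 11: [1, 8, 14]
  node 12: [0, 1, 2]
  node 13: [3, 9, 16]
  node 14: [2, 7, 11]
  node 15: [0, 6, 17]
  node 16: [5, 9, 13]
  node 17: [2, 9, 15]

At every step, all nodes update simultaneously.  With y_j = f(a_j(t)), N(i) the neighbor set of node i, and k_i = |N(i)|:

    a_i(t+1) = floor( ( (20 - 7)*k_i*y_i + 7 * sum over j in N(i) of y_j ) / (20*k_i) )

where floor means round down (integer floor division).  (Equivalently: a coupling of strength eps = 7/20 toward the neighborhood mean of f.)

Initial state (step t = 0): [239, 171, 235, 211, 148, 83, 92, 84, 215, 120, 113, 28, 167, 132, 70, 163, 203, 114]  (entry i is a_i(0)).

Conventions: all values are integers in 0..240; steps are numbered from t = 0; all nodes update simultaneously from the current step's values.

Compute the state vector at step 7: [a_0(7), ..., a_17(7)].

Answer: [144, 144, 144, 144, 144, 144, 144, 144, 144, 144, 144, 144, 144, 144, 144, 144, 144, 144]

Derivation:
t=0: [239, 171, 235, 211, 148, 83, 92, 84, 215, 120, 113, 28, 167, 132, 70, 163, 203, 114]
t=1: [47, 118, 54, 81, 116, 130, 129, 136, 67, 141, 145, 75, 98, 130, 105, 119, 101, 131]
t=2: [113, 146, 119, 135, 139, 147, 147, 146, 126, 146, 144, 132, 134, 146, 140, 143, 146, 143]
t=3: [147, 144, 148, 146, 146, 142, 143, 143, 149, 143, 143, 147, 147, 143, 146, 144, 142, 144]
t=4: [142, 143, 142, 143, 142, 144, 143, 144, 141, 144, 144, 142, 142, 144, 142, 143, 144, 143]
t=5: [144, 144, 144, 144, 144, 144, 144, 144, 144, 144, 144, 144, 144, 144, 144, 144, 144, 144]
t=6: [144, 144, 144, 144, 144, 144, 144, 144, 144, 144, 144, 144, 144, 144, 144, 144, 144, 144]
t=7: [144, 144, 144, 144, 144, 144, 144, 144, 144, 144, 144, 144, 144, 144, 144, 144, 144, 144]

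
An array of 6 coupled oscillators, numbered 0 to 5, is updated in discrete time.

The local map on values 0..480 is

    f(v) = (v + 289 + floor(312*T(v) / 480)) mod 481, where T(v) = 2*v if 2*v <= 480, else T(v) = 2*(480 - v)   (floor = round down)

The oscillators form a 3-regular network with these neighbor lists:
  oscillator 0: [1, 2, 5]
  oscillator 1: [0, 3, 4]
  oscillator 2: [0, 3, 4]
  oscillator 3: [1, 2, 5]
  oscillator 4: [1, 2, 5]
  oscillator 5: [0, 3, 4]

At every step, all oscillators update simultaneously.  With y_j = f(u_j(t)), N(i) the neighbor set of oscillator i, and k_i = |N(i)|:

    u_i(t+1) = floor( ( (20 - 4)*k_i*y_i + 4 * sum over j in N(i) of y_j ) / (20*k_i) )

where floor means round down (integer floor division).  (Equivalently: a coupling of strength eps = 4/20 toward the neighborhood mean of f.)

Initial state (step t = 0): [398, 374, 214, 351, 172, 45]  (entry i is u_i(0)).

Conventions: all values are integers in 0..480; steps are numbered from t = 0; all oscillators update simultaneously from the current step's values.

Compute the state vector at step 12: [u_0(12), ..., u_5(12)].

Answer: [332, 332, 332, 332, 332, 332]

Derivation:
t=0: [398, 374, 214, 351, 172, 45]
t=1: [317, 311, 296, 328, 229, 369]
t=2: [335, 337, 341, 333, 334, 323]
t=3: [331, 330, 329, 331, 331, 334]
t=4: [332, 332, 332, 332, 332, 331]
t=5: [332, 332, 332, 332, 332, 332]
t=6: [332, 332, 332, 332, 332, 332]
t=7: [332, 332, 332, 332, 332, 332]
t=8: [332, 332, 332, 332, 332, 332]
t=9: [332, 332, 332, 332, 332, 332]
t=10: [332, 332, 332, 332, 332, 332]
t=11: [332, 332, 332, 332, 332, 332]
t=12: [332, 332, 332, 332, 332, 332]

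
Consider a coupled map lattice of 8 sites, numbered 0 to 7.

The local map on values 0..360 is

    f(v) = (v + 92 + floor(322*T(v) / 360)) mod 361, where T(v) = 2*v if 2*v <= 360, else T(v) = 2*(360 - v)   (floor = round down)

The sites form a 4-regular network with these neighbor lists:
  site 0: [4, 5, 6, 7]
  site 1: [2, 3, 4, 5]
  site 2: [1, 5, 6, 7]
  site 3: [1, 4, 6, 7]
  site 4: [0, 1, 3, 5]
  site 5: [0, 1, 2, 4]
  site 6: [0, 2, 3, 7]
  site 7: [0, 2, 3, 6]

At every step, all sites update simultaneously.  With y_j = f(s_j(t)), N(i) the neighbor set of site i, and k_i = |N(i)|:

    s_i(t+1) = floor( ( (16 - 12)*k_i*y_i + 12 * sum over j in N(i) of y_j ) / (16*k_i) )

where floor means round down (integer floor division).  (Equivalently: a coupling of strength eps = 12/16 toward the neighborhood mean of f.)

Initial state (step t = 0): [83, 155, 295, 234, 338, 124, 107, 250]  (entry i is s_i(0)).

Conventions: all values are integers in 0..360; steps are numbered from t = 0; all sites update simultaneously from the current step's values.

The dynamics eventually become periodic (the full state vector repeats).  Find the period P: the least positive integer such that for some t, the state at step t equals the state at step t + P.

Answer: 2
Key observation: The state at step 14, [210, 210, 210, 210, 210, 210, 210, 210], reappears at step 16 — and no state repeats earlier — so the cycle the system enters has period 2.

Derivation:
t=0: [83, 155, 295, 234, 338, 124, 107, 250]
t=1: [153, 137, 118, 136, 168, 157, 163, 172]
t=2: [182, 128, 141, 160, 152, 141, 146, 148]
t=3: [162, 130, 123, 142, 154, 142, 161, 161]
t=4: [166, 114, 127, 146, 139, 127, 150, 150]
t=5: [142, 91, 102, 121, 116, 104, 143, 143]
t=6: [94, 115, 120, 140, 118, 106, 95, 95]
t=7: [238, 63, 164, 184, 118, 105, 257, 257]
t=8: [126, 160, 165, 183, 147, 137, 188, 188]
t=9: [152, 170, 186, 201, 147, 138, 193, 193]
t=10: [169, 182, 200, 201, 164, 165, 209, 209]
t=11: [200, 210, 212, 211, 204, 204, 210, 210]
t=12: [212, 210, 209, 209, 212, 212, 209, 209]
t=13: [208, 208, 209, 209, 207, 207, 209, 209]
t=14: [210, 210, 210, 210, 210, 210, 210, 210]
t=15: [209, 209, 209, 209, 209, 209, 209, 209]
t=16: [210, 210, 210, 210, 210, 210, 210, 210]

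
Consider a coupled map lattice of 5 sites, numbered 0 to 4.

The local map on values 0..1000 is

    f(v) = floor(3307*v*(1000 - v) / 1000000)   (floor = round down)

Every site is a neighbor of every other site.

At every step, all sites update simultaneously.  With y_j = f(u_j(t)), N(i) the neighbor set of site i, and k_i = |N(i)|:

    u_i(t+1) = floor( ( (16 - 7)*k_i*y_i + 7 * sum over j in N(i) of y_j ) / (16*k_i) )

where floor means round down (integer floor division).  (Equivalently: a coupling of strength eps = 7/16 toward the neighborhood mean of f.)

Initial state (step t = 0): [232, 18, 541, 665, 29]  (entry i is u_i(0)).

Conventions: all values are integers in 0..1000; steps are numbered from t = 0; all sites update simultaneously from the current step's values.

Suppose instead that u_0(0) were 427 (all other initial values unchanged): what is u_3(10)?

Answer: u_3(10) = 825
Key observation: This trace re-runs the system from the modified initial state.

Derivation:
t=0: [427, 18, 541, 665, 29]
t=1: [641, 301, 647, 608, 317]
t=2: [751, 721, 748, 763, 730]
t=3: [625, 646, 627, 616, 640]
t=4: [771, 763, 771, 775, 765]
t=5: [585, 591, 585, 581, 590]
t=6: [801, 800, 801, 803, 800]
t=7: [527, 527, 527, 525, 527]
t=8: [824, 824, 824, 824, 824]
t=9: [479, 479, 479, 479, 479]
t=10: [825, 825, 825, 825, 825]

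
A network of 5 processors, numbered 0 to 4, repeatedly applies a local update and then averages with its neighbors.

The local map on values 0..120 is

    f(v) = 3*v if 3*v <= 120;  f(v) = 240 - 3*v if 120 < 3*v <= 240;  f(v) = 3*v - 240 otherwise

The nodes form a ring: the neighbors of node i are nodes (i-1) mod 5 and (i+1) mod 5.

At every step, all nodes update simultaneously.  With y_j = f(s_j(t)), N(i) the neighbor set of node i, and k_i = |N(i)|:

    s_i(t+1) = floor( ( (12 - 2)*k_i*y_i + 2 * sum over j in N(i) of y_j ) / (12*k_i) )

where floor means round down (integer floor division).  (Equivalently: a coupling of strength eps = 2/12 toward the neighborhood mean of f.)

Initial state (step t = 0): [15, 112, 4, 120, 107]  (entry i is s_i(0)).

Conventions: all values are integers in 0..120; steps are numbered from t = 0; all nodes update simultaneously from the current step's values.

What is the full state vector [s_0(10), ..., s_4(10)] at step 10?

Simulating step by step:
t=0: [15, 112, 4, 120, 107]
t=1: [52, 84, 28, 107, 81]
t=2: [71, 24, 77, 74, 16]
t=3: [32, 63, 15, 19, 43]
t=4: [93, 54, 46, 60, 105]
t=5: [45, 76, 96, 64, 70]
t=6: [91, 22, 45, 46, 37]
t=7: [42, 66, 101, 103, 103]
t=8: [104, 49, 61, 68, 72]
t=9: [69, 88, 58, 36, 29]
t=10: [36, 28, 66, 102, 84]

Answer: [36, 28, 66, 102, 84]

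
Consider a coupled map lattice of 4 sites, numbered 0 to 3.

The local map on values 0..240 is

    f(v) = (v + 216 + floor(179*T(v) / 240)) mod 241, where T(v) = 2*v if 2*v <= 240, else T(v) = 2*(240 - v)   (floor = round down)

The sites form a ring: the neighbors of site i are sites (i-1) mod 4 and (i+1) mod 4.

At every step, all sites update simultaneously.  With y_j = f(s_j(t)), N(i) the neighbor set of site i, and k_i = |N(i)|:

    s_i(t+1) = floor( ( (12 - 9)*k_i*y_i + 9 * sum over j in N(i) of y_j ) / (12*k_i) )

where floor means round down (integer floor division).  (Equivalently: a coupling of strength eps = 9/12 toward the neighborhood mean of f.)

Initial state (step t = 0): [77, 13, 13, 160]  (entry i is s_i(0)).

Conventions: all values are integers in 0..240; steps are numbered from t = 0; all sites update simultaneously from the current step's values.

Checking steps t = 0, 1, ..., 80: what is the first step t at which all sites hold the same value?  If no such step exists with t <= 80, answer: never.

Simulating step by step:
t=0: [77, 13, 13, 160]  (not all equal)
t=1: [49, 66, 9, 68]  (not all equal)
t=2: [130, 160, 165, 161]  (not all equal)
t=3: [16, 17, 11, 17]  (not all equal)
t=4: [16, 10, 13, 10]  (not all equal)
t=5: [183, 67, 181, 67]  (not all equal)
t=6: [106, 37, 106, 37]  (not all equal)
t=7: [110, 196, 110, 196]  (not all equal)
t=8: [179, 65, 179, 65]  (not all equal)
t=9: [102, 36, 102, 36]  (not all equal)
t=10: [105, 187, 105, 187]  (not all equal)
t=11: [59, 177, 59, 177]  (not all equal)
t=12: [33, 92, 33, 92]  (not all equal)
t=13: [167, 93, 167, 93]  (not all equal)
t=14: [156, 58, 156, 58]  (not all equal)
t=15: [93, 41, 93, 41]  (not all equal)
t=16: [109, 173, 109, 173]  (not all equal)
t=17: [5, 5, 5, 5]  (all equal)

Answer: 17
Key observation: Synchronization is absorbing here: once all sites are equal they stay equal, and step 17 is the first all-equal step.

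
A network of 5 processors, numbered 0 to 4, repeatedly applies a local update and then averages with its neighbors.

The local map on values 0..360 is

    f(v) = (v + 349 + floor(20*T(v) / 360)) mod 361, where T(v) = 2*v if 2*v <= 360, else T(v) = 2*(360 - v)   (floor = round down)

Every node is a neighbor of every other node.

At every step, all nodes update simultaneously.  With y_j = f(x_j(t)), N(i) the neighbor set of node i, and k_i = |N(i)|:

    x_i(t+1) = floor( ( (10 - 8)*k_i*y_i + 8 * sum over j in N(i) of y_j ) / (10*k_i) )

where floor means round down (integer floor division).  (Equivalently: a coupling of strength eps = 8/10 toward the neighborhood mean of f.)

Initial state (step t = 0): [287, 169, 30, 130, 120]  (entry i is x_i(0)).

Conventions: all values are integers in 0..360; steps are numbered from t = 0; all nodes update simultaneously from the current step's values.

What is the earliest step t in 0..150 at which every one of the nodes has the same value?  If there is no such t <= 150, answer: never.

Simulating step by step:
t=0: [287, 169, 30, 130, 120]  (not all equal)
t=1: [146, 146, 146, 146, 146]  (all equal)

Answer: 1
Key observation: Synchronization is absorbing here: once all nodes are equal they stay equal, and step 1 is the first all-equal step.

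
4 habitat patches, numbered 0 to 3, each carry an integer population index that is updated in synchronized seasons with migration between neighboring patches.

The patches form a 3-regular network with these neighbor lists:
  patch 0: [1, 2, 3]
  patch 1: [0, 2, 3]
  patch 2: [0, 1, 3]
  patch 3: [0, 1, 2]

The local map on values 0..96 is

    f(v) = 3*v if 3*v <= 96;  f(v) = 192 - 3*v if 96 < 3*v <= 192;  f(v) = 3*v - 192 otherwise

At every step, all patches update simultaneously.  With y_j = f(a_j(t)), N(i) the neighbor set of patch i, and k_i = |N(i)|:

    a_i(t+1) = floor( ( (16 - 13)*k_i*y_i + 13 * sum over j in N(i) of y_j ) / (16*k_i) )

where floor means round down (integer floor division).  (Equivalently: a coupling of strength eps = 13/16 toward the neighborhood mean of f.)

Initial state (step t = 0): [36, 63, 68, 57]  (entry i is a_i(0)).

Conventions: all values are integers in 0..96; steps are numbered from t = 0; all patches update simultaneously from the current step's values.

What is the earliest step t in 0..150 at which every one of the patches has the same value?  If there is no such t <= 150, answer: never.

Simulating step by step:
t=0: [36, 63, 68, 57]  (not all equal)
t=1: [25, 32, 31, 30]  (not all equal)
t=2: [89, 87, 88, 88]  (not all equal)
t=3: [71, 72, 72, 72]  (not all equal)
t=4: [23, 23, 23, 23]  (all equal)

Answer: 4
Key observation: Synchronization is absorbing here: once all patches are equal they stay equal, and step 4 is the first all-equal step.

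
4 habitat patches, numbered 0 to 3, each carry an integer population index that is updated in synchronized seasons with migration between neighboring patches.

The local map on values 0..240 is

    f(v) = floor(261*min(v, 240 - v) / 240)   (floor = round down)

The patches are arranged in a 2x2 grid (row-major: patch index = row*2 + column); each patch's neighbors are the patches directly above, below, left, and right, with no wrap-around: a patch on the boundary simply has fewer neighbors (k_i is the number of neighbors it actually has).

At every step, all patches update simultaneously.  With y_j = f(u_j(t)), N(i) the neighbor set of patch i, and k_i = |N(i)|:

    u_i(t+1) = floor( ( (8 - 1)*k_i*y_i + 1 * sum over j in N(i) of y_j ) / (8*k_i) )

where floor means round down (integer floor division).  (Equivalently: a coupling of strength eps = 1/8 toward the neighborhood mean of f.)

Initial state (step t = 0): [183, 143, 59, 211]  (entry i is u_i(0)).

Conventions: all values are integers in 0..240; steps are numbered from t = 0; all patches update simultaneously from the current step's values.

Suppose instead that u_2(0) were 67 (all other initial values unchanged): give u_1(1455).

Answer: u_1(1455) = 122
Key observation: The state at step 11, [125, 122, 127, 127], reappears at step 13: the system is in a cycle of period 2 from step 11 on.  Therefore the state at step 1455 equals the state at step 11 + ((1455 - 11) mod 2) = 11, which is [125, 122, 127, 127].

Derivation:
t=0: [183, 143, 67, 211]
t=1: [64, 97, 68, 38]
t=2: [71, 98, 70, 47]
t=3: [78, 100, 74, 56]
t=4: [85, 103, 79, 64]
t=5: [92, 108, 84, 72]
t=6: [100, 113, 90, 81]
t=7: [108, 119, 97, 90]
t=8: [117, 126, 105, 99]
t=9: [125, 122, 114, 108]
t=10: [125, 127, 122, 118]
t=11: [125, 122, 127, 127]
t=12: [125, 127, 122, 122]
t=13: [125, 122, 127, 127]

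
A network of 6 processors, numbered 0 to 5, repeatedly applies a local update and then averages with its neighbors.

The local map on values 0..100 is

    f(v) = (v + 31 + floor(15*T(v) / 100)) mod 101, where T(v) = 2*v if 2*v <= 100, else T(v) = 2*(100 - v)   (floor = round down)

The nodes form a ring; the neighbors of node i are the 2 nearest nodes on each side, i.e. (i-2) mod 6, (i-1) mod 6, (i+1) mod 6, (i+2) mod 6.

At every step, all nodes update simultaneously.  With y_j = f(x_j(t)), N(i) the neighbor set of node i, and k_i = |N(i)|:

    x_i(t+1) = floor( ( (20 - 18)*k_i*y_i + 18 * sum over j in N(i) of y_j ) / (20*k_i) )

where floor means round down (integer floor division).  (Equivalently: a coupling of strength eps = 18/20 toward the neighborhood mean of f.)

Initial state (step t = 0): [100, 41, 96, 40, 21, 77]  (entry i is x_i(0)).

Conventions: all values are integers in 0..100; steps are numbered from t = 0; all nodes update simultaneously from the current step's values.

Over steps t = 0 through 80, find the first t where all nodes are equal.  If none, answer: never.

Answer: 8
Key observation: Synchronization is absorbing here: once all nodes are equal they stay equal, and step 8 is the first all-equal step.

Derivation:
t=0: [100, 41, 96, 40, 21, 77]  (not all equal)
t=1: [43, 42, 60, 49, 40, 58]  (not all equal)
t=2: [46, 49, 78, 47, 49, 78]  (not all equal)
t=3: [57, 56, 84, 57, 56, 84]  (not all equal)
t=4: [63, 63, 91, 63, 63, 91]  (not all equal)
t=5: [12, 12, 5, 12, 12, 5]  (not all equal)
t=6: [41, 41, 45, 41, 41, 45]  (not all equal)
t=7: [86, 86, 84, 86, 86, 84]  (not all equal)
t=8: [19, 19, 19, 19, 19, 19]  (all equal)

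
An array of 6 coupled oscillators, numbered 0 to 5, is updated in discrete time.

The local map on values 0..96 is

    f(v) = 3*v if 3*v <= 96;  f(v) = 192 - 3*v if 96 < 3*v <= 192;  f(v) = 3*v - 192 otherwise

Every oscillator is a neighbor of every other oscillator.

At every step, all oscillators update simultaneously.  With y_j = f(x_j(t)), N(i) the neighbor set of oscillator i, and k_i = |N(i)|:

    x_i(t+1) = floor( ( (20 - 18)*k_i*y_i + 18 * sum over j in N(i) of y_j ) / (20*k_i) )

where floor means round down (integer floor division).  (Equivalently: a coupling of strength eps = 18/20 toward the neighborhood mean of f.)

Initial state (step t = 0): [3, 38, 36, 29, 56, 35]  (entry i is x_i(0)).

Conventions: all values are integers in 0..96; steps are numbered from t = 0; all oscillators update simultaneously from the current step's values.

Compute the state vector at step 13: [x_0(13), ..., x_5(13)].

Simulating step by step:
t=0: [3, 38, 36, 29, 56, 35]
t=1: [65, 60, 59, 59, 64, 59]
t=2: [10, 9, 9, 9, 10, 9]
t=3: [27, 28, 28, 28, 27, 28]
t=4: [83, 82, 82, 82, 83, 82]
t=5: [54, 55, 55, 55, 54, 55]
t=6: [27, 28, 28, 28, 27, 28]
t=7: [83, 82, 82, 82, 83, 82]
t=8: [54, 55, 55, 55, 54, 55]
t=9: [27, 28, 28, 28, 27, 28]
t=10: [83, 82, 82, 82, 83, 82]
t=11: [54, 55, 55, 55, 54, 55]
t=12: [27, 28, 28, 28, 27, 28]
t=13: [83, 82, 82, 82, 83, 82]

Answer: [83, 82, 82, 82, 83, 82]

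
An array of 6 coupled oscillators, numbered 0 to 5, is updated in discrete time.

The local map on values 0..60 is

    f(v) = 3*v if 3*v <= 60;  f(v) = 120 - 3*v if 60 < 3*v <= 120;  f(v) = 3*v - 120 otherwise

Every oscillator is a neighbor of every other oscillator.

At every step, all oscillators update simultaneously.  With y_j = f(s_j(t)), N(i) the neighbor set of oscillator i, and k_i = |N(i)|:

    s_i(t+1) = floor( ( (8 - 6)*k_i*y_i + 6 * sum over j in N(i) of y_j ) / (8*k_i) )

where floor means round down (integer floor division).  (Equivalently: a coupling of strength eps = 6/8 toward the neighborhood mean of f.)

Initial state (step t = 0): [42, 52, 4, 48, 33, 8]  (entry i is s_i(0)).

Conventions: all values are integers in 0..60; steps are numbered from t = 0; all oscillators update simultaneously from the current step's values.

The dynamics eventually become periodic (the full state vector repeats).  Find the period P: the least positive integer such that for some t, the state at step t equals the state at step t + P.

Simulating step by step:
t=0: [42, 52, 4, 48, 33, 8]
t=1: [19, 22, 19, 20, 20, 20]
t=2: [57, 57, 57, 58, 58, 58]
t=3: [52, 52, 52, 52, 52, 52]
t=4: [36, 36, 36, 36, 36, 36]
t=5: [12, 12, 12, 12, 12, 12]
t=6: [36, 36, 36, 36, 36, 36]

Answer: 2
Key observation: The state at step 4, [36, 36, 36, 36, 36, 36], reappears at step 6 — and no state repeats earlier — so the cycle the system enters has period 2.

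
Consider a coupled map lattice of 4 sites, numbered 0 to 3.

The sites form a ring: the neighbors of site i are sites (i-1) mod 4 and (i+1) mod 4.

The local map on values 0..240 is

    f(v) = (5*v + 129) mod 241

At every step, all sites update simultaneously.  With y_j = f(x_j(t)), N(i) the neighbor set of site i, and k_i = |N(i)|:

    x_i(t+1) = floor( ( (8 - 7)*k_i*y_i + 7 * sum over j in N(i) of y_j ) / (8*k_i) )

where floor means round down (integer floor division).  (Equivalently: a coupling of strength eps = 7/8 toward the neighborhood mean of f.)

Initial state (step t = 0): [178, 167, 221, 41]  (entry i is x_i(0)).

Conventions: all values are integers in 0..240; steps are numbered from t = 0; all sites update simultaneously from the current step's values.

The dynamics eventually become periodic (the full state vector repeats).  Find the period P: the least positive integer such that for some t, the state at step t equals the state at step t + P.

Answer: 16
Key observation: The state at step 94, [148, 34, 148, 34], reappears at step 110 — and no state repeats earlier — so the cycle the system enters has period 16.

Derivation:
t=0: [178, 167, 221, 41]
t=1: [47, 36, 44, 48]
t=2: [101, 109, 99, 117]
t=3: [204, 152, 203, 157]
t=4: [179, 180, 178, 183]
t=5: [70, 58, 70, 60]
t=6: [189, 230, 189, 231]
t=7: [80, 105, 80, 106]
t=8: [158, 62, 158, 63]
t=9: [199, 196, 199, 196]
t=10: [146, 158, 146, 158]
t=11: [188, 143, 188, 143]
t=12: [119, 107, 119, 107]
t=13: [159, 23, 159, 23]
t=14: [27, 176, 27, 176]
t=15: [42, 25, 42, 25]
t=16: [23, 87, 23, 87]
t=17: [72, 12, 72, 12]
t=18: [166, 29, 166, 29]
t=19: [58, 210, 58, 210]
t=20: [210, 182, 210, 182]
t=21: [92, 197, 92, 197]
t=22: [144, 112, 144, 112]
t=23: [196, 136, 196, 136]
t=24: [93, 137, 93, 137]
t=25: [93, 109, 93, 109]
t=26: [182, 122, 182, 122]
t=27: [23, 67, 23, 67]
t=28: [195, 30, 195, 30]
t=29: [50, 127, 50, 127]
t=30: [53, 125, 53, 125]
t=31: [46, 137, 46, 137]
t=32: [94, 114, 94, 114]
t=33: [204, 129, 204, 129]
t=34: [67, 168, 67, 168]
t=35: [32, 195, 32, 195]
t=36: [128, 59, 128, 59]
t=37: [165, 63, 165, 63]
t=38: [206, 227, 206, 227]
t=39: [76, 178, 76, 178]
t=40: [51, 30, 51, 30]
t=41: [51, 129, 51, 129]
t=42: [62, 131, 62, 131]
t=43: [78, 180, 78, 180]
t=44: [61, 40, 61, 40]
t=45: [101, 179, 101, 179]
t=46: [71, 140, 71, 140]
t=47: [93, 15, 93, 15]
t=48: [192, 123, 192, 123]
t=49: [34, 112, 34, 112]
t=50: [188, 76, 188, 76]
t=51: [36, 95, 36, 95]
t=52: [115, 74, 115, 74]
t=53: [42, 196, 42, 196]
t=54: [139, 103, 139, 103]
t=55: [154, 108, 154, 108]
t=56: [185, 177, 185, 177]
t=57: [55, 85, 55, 85]
t=58: [83, 151, 83, 151]
t=59: [148, 74, 148, 74]
t=60: [33, 129, 33, 129]
t=61: [51, 52, 51, 52]
t=62: [147, 143, 147, 143]
t=63: [123, 138, 123, 138]
t=64: [86, 30, 86, 30]
t=65: [42, 72, 42, 72]
t=66: [18, 86, 18, 86]
t=67: [94, 201, 94, 201]
t=68: [163, 123, 163, 123]
t=69: [46, 196, 46, 196]
t=70: [141, 121, 141, 121]
t=71: [23, 98, 23, 98]
t=72: [120, 19, 120, 19]
t=73: [196, 33, 196, 33]
t=74: [64, 133, 64, 133]
t=75: [88, 190, 88, 190]
t=76: [111, 90, 111, 90]
t=77: [110, 188, 110, 188]
t=78: [116, 185, 116, 185]
t=79: [107, 209, 107, 209]
t=80: [206, 185, 206, 185]
t=81: [103, 181, 103, 181]
t=82: [81, 150, 81, 150]
t=83: [143, 65, 143, 65]
t=84: [201, 132, 201, 132]
t=85: [79, 157, 79, 157]
t=86: [172, 60, 172, 60]
t=87: [167, 45, 167, 45]
t=88: [98, 14, 98, 14]
t=89: [191, 144, 191, 144]
t=90: [125, 120, 125, 120]
t=91: [9, 27, 9, 27]
t=92: [41, 155, 41, 155]
t=93: [170, 104, 170, 104]
t=94: [148, 34, 148, 34]
t=95: [69, 135, 69, 135]
t=96: [100, 214, 100, 214]
t=97: [224, 158, 224, 158]
t=98: [177, 63, 177, 63]
t=99: [183, 69, 183, 69]
t=100: [213, 99, 213, 99]
t=101: [153, 219, 153, 219]
t=102: [38, 152, 38, 152]
t=103: [155, 89, 155, 89]
t=104: [103, 169, 103, 169]
t=105: [29, 143, 29, 143]
t=106: [110, 44, 110, 44]
t=107: [119, 185, 119, 185]
t=108: [78, 12, 78, 12]
t=109: [170, 56, 170, 56]
t=110: [148, 34, 148, 34]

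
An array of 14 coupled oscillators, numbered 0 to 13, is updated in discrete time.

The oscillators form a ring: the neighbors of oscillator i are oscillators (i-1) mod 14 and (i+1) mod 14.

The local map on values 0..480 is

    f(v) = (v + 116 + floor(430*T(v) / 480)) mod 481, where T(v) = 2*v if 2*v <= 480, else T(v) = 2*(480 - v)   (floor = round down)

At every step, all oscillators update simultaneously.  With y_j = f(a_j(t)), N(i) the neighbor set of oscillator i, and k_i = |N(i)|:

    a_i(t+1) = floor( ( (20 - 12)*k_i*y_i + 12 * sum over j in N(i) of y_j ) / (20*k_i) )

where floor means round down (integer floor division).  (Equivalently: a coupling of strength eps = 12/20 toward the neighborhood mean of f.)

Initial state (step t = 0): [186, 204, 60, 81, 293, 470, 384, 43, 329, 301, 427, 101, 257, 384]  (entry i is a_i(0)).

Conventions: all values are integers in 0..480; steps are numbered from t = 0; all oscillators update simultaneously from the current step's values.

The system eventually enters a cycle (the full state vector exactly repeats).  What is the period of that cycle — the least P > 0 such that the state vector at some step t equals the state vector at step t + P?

Simulating step by step:
t=0: [186, 204, 60, 81, 293, 470, 384, 43, 329, 301, 427, 101, 257, 384]
t=1: [180, 212, 277, 300, 244, 185, 183, 221, 241, 219, 258, 292, 292, 209]
t=2: [188, 214, 254, 275, 242, 194, 178, 235, 270, 276, 268, 271, 249, 207]
t=3: [196, 228, 269, 289, 257, 200, 192, 240, 282, 279, 279, 285, 266, 221]
t=4: [229, 247, 273, 278, 254, 215, 217, 254, 282, 273, 272, 275, 269, 240]
t=5: [290, 285, 283, 280, 269, 253, 254, 270, 279, 276, 278, 279, 287, 288]
t=6: [266, 268, 270, 274, 282, 290, 289, 282, 276, 274, 274, 271, 269, 266]
t=7: [283, 282, 280, 276, 271, 267, 267, 271, 275, 277, 278, 280, 282, 283]
t=8: [270, 271, 273, 276, 279, 282, 282, 280, 277, 275, 274, 272, 271, 270]
t=9: [280, 279, 278, 276, 273, 271, 271, 273, 275, 276, 278, 279, 280, 280]
t=10: [273, 273, 274, 276, 278, 279, 279, 278, 277, 275, 274, 273, 273, 273]
t=11: [278, 278, 277, 276, 274, 274, 274, 274, 275, 276, 277, 278, 278, 278]
t=12: [274, 274, 275, 276, 277, 278, 278, 277, 277, 276, 275, 274, 274, 274]
t=13: [278, 277, 277, 276, 275, 274, 274, 274, 275, 276, 277, 277, 278, 278]
t=14: [274, 274, 275, 276, 277, 277, 278, 277, 277, 276, 275, 274, 274, 274]
t=15: [278, 277, 277, 276, 275, 274, 274, 274, 275, 276, 277, 277, 278, 278]

Answer: 2
Key observation: The state at step 13, [278, 277, 277, 276, 275, 274, 274, 274, 275, 276, 277, 277, 278, 278], reappears at step 15 — and no state repeats earlier — so the cycle the system enters has period 2.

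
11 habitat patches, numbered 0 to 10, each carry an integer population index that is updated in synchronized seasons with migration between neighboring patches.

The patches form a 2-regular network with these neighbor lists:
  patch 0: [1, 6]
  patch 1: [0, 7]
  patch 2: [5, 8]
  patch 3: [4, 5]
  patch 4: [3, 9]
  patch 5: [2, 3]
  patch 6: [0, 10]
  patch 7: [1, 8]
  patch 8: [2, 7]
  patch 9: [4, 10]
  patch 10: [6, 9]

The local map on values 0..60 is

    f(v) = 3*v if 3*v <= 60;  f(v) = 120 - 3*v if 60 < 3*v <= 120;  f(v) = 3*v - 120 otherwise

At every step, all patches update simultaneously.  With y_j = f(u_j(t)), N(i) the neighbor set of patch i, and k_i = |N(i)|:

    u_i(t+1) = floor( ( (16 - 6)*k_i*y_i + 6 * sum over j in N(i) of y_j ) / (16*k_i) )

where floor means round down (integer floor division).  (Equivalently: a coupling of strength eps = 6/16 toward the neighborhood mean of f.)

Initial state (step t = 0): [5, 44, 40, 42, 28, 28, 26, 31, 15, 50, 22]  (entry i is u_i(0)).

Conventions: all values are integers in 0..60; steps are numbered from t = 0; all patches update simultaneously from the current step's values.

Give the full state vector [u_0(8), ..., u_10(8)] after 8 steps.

Answer: [14, 9, 39, 49, 41, 48, 6, 21, 42, 12, 4]

Derivation:
t=0: [5, 44, 40, 42, 28, 28, 26, 31, 15, 50, 22]
t=1: [19, 15, 15, 17, 29, 23, 39, 27, 33, 35, 47]
t=2: [44, 46, 41, 47, 33, 49, 16, 36, 28, 19, 16]
t=3: [19, 15, 13, 22, 27, 21, 41, 17, 25, 48, 49]
t=4: [44, 48, 43, 51, 39, 53, 17, 48, 45, 27, 21]
t=5: [21, 21, 15, 28, 15, 32, 44, 22, 15, 35, 52]
t=6: [48, 56, 41, 35, 37, 30, 24, 52, 46, 24, 27]
t=7: [33, 41, 10, 16, 17, 22, 41, 34, 18, 39, 42]
t=8: [14, 9, 39, 49, 41, 48, 6, 21, 42, 12, 4]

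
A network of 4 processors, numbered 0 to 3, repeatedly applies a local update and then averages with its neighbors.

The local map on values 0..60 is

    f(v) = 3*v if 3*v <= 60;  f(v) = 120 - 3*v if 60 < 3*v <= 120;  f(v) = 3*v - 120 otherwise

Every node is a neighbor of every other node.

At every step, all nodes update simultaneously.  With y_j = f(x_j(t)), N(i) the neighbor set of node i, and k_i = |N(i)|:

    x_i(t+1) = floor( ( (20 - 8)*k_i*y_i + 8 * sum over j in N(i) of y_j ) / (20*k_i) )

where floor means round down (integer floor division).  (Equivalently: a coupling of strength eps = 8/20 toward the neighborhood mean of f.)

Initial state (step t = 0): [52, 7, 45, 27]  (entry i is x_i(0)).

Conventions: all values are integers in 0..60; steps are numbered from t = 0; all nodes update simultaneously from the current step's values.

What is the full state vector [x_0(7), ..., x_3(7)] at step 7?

Answer: [35, 32, 35, 46]

Derivation:
t=0: [52, 7, 45, 27]
t=1: [31, 24, 21, 33]
t=2: [33, 42, 47, 30]
t=3: [20, 13, 20, 24]
t=4: [55, 45, 55, 50]
t=5: [39, 25, 39, 32]
t=6: [11, 31, 11, 21]
t=7: [35, 32, 35, 46]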